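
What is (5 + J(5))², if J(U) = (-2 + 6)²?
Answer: 441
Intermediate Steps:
J(U) = 16 (J(U) = 4² = 16)
(5 + J(5))² = (5 + 16)² = 21² = 441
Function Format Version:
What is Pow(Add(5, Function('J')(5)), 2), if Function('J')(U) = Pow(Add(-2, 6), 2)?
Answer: 441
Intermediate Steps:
Function('J')(U) = 16 (Function('J')(U) = Pow(4, 2) = 16)
Pow(Add(5, Function('J')(5)), 2) = Pow(Add(5, 16), 2) = Pow(21, 2) = 441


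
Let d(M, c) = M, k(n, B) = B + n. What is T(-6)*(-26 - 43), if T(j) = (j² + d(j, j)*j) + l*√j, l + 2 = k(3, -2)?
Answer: -4968 + 69*I*√6 ≈ -4968.0 + 169.01*I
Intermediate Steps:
l = -1 (l = -2 + (-2 + 3) = -2 + 1 = -1)
T(j) = -√j + 2*j² (T(j) = (j² + j*j) - √j = (j² + j²) - √j = 2*j² - √j = -√j + 2*j²)
T(-6)*(-26 - 43) = (-√(-6) + 2*(-6)²)*(-26 - 43) = (-I*√6 + 2*36)*(-69) = (-I*√6 + 72)*(-69) = (72 - I*√6)*(-69) = -4968 + 69*I*√6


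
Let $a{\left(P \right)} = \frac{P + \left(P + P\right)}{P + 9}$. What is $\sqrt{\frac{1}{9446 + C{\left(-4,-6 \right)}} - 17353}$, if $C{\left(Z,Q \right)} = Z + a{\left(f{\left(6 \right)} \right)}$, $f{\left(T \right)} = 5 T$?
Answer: $\frac{i \sqrt{65394546599010}}{61388} \approx 131.73 i$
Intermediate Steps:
$a{\left(P \right)} = \frac{3 P}{9 + P}$ ($a{\left(P \right)} = \frac{P + 2 P}{9 + P} = \frac{3 P}{9 + P}$)
$C{\left(Z,Q \right)} = \frac{30}{13} + Z$ ($C{\left(Z,Q \right)} = Z + \frac{3 \cdot 5 \cdot 6}{9 + 5 \cdot 6} = Z + 3 \cdot 30 \frac{1}{9 + 30} = Z + 3 \cdot 30 \cdot \frac{1}{39} = Z + \frac{30}{13} = \frac{30}{13} + Z$)
$\sqrt{\frac{1}{9446 + C{\left(-4,-6 \right)}} - 17353} = \sqrt{\frac{1}{9446 + \left(\frac{30}{13} - 4\right)} - 17353} = \sqrt{\frac{1}{9446 - \frac{22}{13}} - 17353} = \sqrt{\frac{1}{\frac{122776}{13}} - 17353} = \sqrt{\frac{13}{122776} - 17353} = \sqrt{- \frac{2130531915}{122776}} = \frac{i \sqrt{65394546599010}}{61388}$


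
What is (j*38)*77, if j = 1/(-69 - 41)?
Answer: -133/5 ≈ -26.600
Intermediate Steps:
j = -1/110 (j = 1/(-110) = -1/110 ≈ -0.0090909)
(j*38)*77 = -1/110*38*77 = -19/55*77 = -133/5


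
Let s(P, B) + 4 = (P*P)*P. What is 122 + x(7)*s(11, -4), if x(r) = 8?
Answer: 10738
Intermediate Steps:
s(P, B) = -4 + P³ (s(P, B) = -4 + (P*P)*P = -4 + P²*P = -4 + P³)
122 + x(7)*s(11, -4) = 122 + 8*(-4 + 11³) = 122 + 8*(-4 + 1331) = 122 + 8*1327 = 122 + 10616 = 10738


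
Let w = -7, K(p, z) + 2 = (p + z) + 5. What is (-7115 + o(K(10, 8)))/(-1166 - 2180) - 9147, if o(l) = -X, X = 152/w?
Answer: -214191381/23422 ≈ -9144.9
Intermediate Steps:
K(p, z) = 3 + p + z (K(p, z) = -2 + ((p + z) + 5) = -2 + (5 + p + z) = 3 + p + z)
X = -152/7 (X = 152/(-7) = 152*(-1/7) = -152/7 ≈ -21.714)
o(l) = 152/7 (o(l) = -1*(-152/7) = 152/7)
(-7115 + o(K(10, 8)))/(-1166 - 2180) - 9147 = (-7115 + 152/7)/(-1166 - 2180) - 9147 = -49653/7/(-3346) - 9147 = -49653/7*(-1/3346) - 9147 = 49653/23422 - 9147 = -214191381/23422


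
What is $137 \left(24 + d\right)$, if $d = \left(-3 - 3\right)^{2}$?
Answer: $8220$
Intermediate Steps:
$d = 36$ ($d = \left(-6\right)^{2} = 36$)
$137 \left(24 + d\right) = 137 \left(24 + 36\right) = 137 \cdot 60 = 8220$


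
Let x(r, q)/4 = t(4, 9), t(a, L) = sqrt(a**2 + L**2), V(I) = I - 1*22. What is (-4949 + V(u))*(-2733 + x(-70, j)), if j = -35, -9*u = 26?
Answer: 40780915/3 - 179060*sqrt(97)/9 ≈ 1.3398e+7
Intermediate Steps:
u = -26/9 (u = -1/9*26 = -26/9 ≈ -2.8889)
V(I) = -22 + I (V(I) = I - 22 = -22 + I)
t(a, L) = sqrt(L**2 + a**2)
x(r, q) = 4*sqrt(97) (x(r, q) = 4*sqrt(9**2 + 4**2) = 4*sqrt(81 + 16) = 4*sqrt(97))
(-4949 + V(u))*(-2733 + x(-70, j)) = (-4949 + (-22 - 26/9))*(-2733 + 4*sqrt(97)) = (-4949 - 224/9)*(-2733 + 4*sqrt(97)) = -44765*(-2733 + 4*sqrt(97))/9 = 40780915/3 - 179060*sqrt(97)/9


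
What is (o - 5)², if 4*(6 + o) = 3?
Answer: 1681/16 ≈ 105.06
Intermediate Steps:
o = -21/4 (o = -6 + (¼)*3 = -6 + ¾ = -21/4 ≈ -5.2500)
(o - 5)² = (-21/4 - 5)² = (-41/4)² = 1681/16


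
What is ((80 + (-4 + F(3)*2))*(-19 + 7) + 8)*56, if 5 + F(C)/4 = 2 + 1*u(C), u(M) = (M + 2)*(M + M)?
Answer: -195776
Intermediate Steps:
u(M) = 2*M*(2 + M) (u(M) = (2 + M)*(2*M) = 2*M*(2 + M))
F(C) = -12 + 8*C*(2 + C) (F(C) = -20 + 4*(2 + 1*(2*C*(2 + C))) = -20 + 4*(2 + 2*C*(2 + C)) = -20 + (8 + 8*C*(2 + C)) = -12 + 8*C*(2 + C))
((80 + (-4 + F(3)*2))*(-19 + 7) + 8)*56 = ((80 + (-4 + (-12 + 8*3*(2 + 3))*2))*(-19 + 7) + 8)*56 = ((80 + (-4 + (-12 + 8*3*5)*2))*(-12) + 8)*56 = ((80 + (-4 + (-12 + 120)*2))*(-12) + 8)*56 = ((80 + (-4 + 108*2))*(-12) + 8)*56 = ((80 + (-4 + 216))*(-12) + 8)*56 = ((80 + 212)*(-12) + 8)*56 = (292*(-12) + 8)*56 = (-3504 + 8)*56 = -3496*56 = -195776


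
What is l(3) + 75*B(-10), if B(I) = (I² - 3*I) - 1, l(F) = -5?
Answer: 9670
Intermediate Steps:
B(I) = -1 + I² - 3*I
l(3) + 75*B(-10) = -5 + 75*(-1 + (-10)² - 3*(-10)) = -5 + 75*(-1 + 100 + 30) = -5 + 75*129 = -5 + 9675 = 9670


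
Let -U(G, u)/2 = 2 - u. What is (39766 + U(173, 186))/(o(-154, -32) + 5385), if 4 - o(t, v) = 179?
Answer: 20067/2605 ≈ 7.7033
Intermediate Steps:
o(t, v) = -175 (o(t, v) = 4 - 1*179 = 4 - 179 = -175)
U(G, u) = -4 + 2*u (U(G, u) = -2*(2 - u) = -4 + 2*u)
(39766 + U(173, 186))/(o(-154, -32) + 5385) = (39766 + (-4 + 2*186))/(-175 + 5385) = (39766 + (-4 + 372))/5210 = (39766 + 368)*(1/5210) = 40134*(1/5210) = 20067/2605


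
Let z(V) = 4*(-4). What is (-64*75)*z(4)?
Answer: 76800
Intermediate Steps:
z(V) = -16
(-64*75)*z(4) = -64*75*(-16) = -4800*(-16) = 76800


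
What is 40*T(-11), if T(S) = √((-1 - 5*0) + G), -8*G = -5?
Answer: 10*I*√6 ≈ 24.495*I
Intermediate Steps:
G = 5/8 (G = -⅛*(-5) = 5/8 ≈ 0.62500)
T(S) = I*√6/4 (T(S) = √((-1 - 5*0) + 5/8) = √((-1 + 0) + 5/8) = √(-1 + 5/8) = √(-3/8) = I*√6/4)
40*T(-11) = 40*(I*√6/4) = 10*I*√6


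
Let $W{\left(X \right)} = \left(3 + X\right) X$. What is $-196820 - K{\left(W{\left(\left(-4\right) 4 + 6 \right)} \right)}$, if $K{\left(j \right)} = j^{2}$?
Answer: $-201720$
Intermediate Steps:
$W{\left(X \right)} = X \left(3 + X\right)$
$-196820 - K{\left(W{\left(\left(-4\right) 4 + 6 \right)} \right)} = -196820 - \left(\left(\left(-4\right) 4 + 6\right) \left(3 + \left(\left(-4\right) 4 + 6\right)\right)\right)^{2} = -196820 - \left(\left(-16 + 6\right) \left(3 + \left(-16 + 6\right)\right)\right)^{2} = -196820 - \left(- 10 \left(3 - 10\right)\right)^{2} = -196820 - \left(\left(-10\right) \left(-7\right)\right)^{2} = -196820 - 70^{2} = -196820 - 4900 = -201720$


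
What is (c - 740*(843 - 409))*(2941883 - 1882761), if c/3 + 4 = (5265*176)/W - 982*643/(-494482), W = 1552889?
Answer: -10046010259291475913578/29533679173 ≈ -3.4015e+11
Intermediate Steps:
c = -188395539669/29533679173 (c = -12 + 3*((5265*176)/1552889 - 982*643/(-494482)) = -12 + 3*(926640*(1/1552889) - 631426*(-1/494482)) = -12 + 3*(71280/119453 + 315713/247241) = -12 + 3*(55336203469/29533679173) = -12 + 166008610407/29533679173 = -188395539669/29533679173 ≈ -6.3790)
(c - 740*(843 - 409))*(2941883 - 1882761) = (-188395539669/29533679173 - 740*(843 - 409))*(2941883 - 1882761) = (-188395539669/29533679173 - 740*434)*1059122 = (-188395539669/29533679173 - 321160)*1059122 = -9485224798740349/29533679173*1059122 = -10046010259291475913578/29533679173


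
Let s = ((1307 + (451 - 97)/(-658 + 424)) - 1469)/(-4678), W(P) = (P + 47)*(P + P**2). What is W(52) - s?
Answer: 49778198671/182442 ≈ 2.7284e+5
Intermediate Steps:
W(P) = (47 + P)*(P + P**2)
s = 6377/182442 (s = ((1307 + 354/(-234)) - 1469)*(-1/4678) = ((1307 + 354*(-1/234)) - 1469)*(-1/4678) = ((1307 - 59/39) - 1469)*(-1/4678) = (50914/39 - 1469)*(-1/4678) = -6377/39*(-1/4678) = 6377/182442 ≈ 0.034954)
W(52) - s = 52*(47 + 52**2 + 48*52) - 1*6377/182442 = 52*(47 + 2704 + 2496) - 6377/182442 = 52*5247 - 6377/182442 = 272844 - 6377/182442 = 49778198671/182442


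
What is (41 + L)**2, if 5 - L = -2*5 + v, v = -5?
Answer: 3721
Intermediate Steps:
L = 20 (L = 5 - (-2*5 - 5) = 5 - (-10 - 5) = 5 - 1*(-15) = 5 + 15 = 20)
(41 + L)**2 = (41 + 20)**2 = 61**2 = 3721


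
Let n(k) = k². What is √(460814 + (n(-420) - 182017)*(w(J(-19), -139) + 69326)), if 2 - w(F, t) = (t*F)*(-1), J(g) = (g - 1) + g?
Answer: I*√419404319 ≈ 20479.0*I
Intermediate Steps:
J(g) = -1 + 2*g (J(g) = (-1 + g) + g = -1 + 2*g)
w(F, t) = 2 + F*t (w(F, t) = 2 - t*F*(-1) = 2 - F*t*(-1) = 2 - (-1)*F*t = 2 + F*t)
√(460814 + (n(-420) - 182017)*(w(J(-19), -139) + 69326)) = √(460814 + ((-420)² - 182017)*((2 + (-1 + 2*(-19))*(-139)) + 69326)) = √(460814 + (176400 - 182017)*((2 + (-1 - 38)*(-139)) + 69326)) = √(460814 - 5617*((2 - 39*(-139)) + 69326)) = √(460814 - 5617*((2 + 5421) + 69326)) = √(460814 - 5617*(5423 + 69326)) = √(460814 - 5617*74749) = √(460814 - 419865133) = √(-419404319) = I*√419404319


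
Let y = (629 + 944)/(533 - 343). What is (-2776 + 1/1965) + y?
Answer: -206665693/74670 ≈ -2767.7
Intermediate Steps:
y = 1573/190 ≈ 8.2789
(-2776 + 1/1965) + y = (-2776 + 1/1965) + 1573/190 = -5454839/1965 + 1573/190 = -206665693/74670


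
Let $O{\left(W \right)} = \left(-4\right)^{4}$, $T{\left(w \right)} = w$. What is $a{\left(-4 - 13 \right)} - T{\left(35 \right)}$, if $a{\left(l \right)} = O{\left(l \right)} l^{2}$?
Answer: $73949$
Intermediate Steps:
$O{\left(W \right)} = 256$
$a{\left(l \right)} = 256 l^{2}$
$a{\left(-4 - 13 \right)} - T{\left(35 \right)} = 256 \left(-4 - 13\right)^{2} - 35 = 256 \left(-17\right)^{2} - 35 = 256 \cdot 289 - 35 = 73984 - 35 = 73949$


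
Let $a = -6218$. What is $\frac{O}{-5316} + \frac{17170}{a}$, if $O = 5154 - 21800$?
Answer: $\frac{3057277}{8263722} \approx 0.36996$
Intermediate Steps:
$O = -16646$ ($O = 5154 - 21800 = -16646$)
$\frac{O}{-5316} + \frac{17170}{a} = - \frac{16646}{-5316} + \frac{17170}{-6218} = \left(-16646\right) \left(- \frac{1}{5316}\right) + 17170 \left(- \frac{1}{6218}\right) = \frac{8323}{2658} - \frac{8585}{3109} = \frac{3057277}{8263722}$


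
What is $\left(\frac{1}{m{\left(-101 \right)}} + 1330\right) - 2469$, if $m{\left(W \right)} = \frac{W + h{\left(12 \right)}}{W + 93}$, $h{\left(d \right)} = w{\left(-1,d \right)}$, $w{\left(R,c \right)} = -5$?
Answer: $- \frac{60363}{53} \approx -1138.9$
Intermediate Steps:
$h{\left(d \right)} = -5$
$m{\left(W \right)} = \frac{-5 + W}{93 + W}$ ($m{\left(W \right)} = \frac{W - 5}{W + 93} = \frac{-5 + W}{93 + W}$)
$\left(\frac{1}{m{\left(-101 \right)}} + 1330\right) - 2469 = \left(\frac{1}{\frac{1}{93 - 101} \left(-5 - 101\right)} + 1330\right) - 2469 = \left(\frac{1}{\frac{1}{-8} \left(-106\right)} + 1330\right) - 2469 = \left(\frac{1}{\left(- \frac{1}{8}\right) \left(-106\right)} + 1330\right) - 2469 = \left(\frac{1}{\frac{53}{4}} + 1330\right) - 2469 = \left(\frac{4}{53} + 1330\right) - 2469 = \frac{70494}{53} - 2469 = - \frac{60363}{53}$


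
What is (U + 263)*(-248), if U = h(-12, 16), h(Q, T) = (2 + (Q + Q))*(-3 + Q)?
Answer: -147064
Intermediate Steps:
h(Q, T) = (-3 + Q)*(2 + 2*Q) (h(Q, T) = (2 + 2*Q)*(-3 + Q) = (-3 + Q)*(2 + 2*Q))
U = 330 (U = -6 - 4*(-12) + 2*(-12)**2 = -6 + 48 + 2*144 = -6 + 48 + 288 = 330)
(U + 263)*(-248) = (330 + 263)*(-248) = 593*(-248) = -147064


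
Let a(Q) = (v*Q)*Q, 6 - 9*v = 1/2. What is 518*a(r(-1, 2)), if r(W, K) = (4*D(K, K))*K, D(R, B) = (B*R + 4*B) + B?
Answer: 35737856/9 ≈ 3.9709e+6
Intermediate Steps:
v = 11/18 (v = ⅔ - ⅑/2 = ⅔ - ⅑*½ = ⅔ - 1/18 = 11/18 ≈ 0.61111)
D(R, B) = 5*B + B*R (D(R, B) = (4*B + B*R) + B = 5*B + B*R)
r(W, K) = 4*K²*(5 + K) (r(W, K) = (4*(K*(5 + K)))*K = (4*K*(5 + K))*K = 4*K²*(5 + K))
a(Q) = 11*Q²/18 (a(Q) = (11*Q/18)*Q = 11*Q²/18)
518*a(r(-1, 2)) = 518*(11*(4*2²*(5 + 2))²/18) = 518*(11*(4*4*7)²/18) = 518*((11/18)*112²) = 518*((11/18)*12544) = 518*(68992/9) = 35737856/9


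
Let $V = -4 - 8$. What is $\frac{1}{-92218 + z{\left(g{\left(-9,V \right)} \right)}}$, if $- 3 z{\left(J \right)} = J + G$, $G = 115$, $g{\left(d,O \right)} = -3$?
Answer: $- \frac{3}{276766} \approx -1.0839 \cdot 10^{-5}$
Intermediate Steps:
$V = -12$ ($V = -4 - 8 = -12$)
$z{\left(J \right)} = - \frac{115}{3} - \frac{J}{3}$ ($z{\left(J \right)} = - \frac{J + 115}{3} = - \frac{115 + J}{3} = - \frac{115}{3} - \frac{J}{3}$)
$\frac{1}{-92218 + z{\left(g{\left(-9,V \right)} \right)}} = \frac{1}{-92218 - \frac{112}{3}} = \frac{1}{- \frac{276766}{3}} = - \frac{3}{276766}$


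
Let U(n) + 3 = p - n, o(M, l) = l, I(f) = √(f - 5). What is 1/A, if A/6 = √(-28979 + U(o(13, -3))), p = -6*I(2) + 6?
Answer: 1/(6*√(-28973 - 6*I*√3)) ≈ 1.7561e-7 + 0.00097916*I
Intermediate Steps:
I(f) = √(-5 + f)
p = 6 - 6*I*√3 (p = -6*√(-5 + 2) + 6 = -6*I*√3 + 6 = 6 - 6*I*√3 ≈ 6.0 - 10.392*I)
U(n) = 3 - n - 6*I*√3 (U(n) = -3 + ((6 - 6*I*√3) - n) = -3 + (6 - n - 6*I*√3) = 3 - n - 6*I*√3)
A = 6*√(-28973 - 6*I*√3) (A = 6*√(-28979 + (3 - 1*(-3) - 6*I*√3)) = 6*√(-28979 + (3 + 3 - 6*I*√3)) = 6*√(-28979 + (6 - 6*I*√3)) = 6*√(-28973 - 6*I*√3) ≈ 0.18316 - 1021.3*I)
1/A = 1/(6*√(-28973 - 6*I*√3))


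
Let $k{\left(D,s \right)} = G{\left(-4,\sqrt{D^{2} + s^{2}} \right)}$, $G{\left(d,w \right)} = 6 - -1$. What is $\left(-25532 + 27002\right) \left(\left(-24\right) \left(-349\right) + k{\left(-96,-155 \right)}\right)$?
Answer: $12323010$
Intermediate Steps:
$G{\left(d,w \right)} = 7$ ($G{\left(d,w \right)} = 6 + 1 = 7$)
$k{\left(D,s \right)} = 7$
$\left(-25532 + 27002\right) \left(\left(-24\right) \left(-349\right) + k{\left(-96,-155 \right)}\right) = \left(-25532 + 27002\right) \left(\left(-24\right) \left(-349\right) + 7\right) = 1470 \left(8376 + 7\right) = 1470 \cdot 8383 = 12323010$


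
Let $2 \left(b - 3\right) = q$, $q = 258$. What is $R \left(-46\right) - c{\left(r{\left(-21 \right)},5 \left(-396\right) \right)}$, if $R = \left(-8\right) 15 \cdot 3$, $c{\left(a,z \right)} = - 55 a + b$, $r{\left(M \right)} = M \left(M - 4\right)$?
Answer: $45303$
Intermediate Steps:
$b = 132$ ($b = 3 + \frac{1}{2} \cdot 258 = 3 + 129 = 132$)
$r{\left(M \right)} = M \left(-4 + M\right)$
$c{\left(a,z \right)} = 132 - 55 a$ ($c{\left(a,z \right)} = - 55 a + 132 = 132 - 55 a$)
$R = -360$ ($R = \left(-120\right) 3 = -360$)
$R \left(-46\right) - c{\left(r{\left(-21 \right)},5 \left(-396\right) \right)} = \left(-360\right) \left(-46\right) - \left(132 - 55 \left(- 21 \left(-4 - 21\right)\right)\right) = 16560 - \left(132 - 55 \left(\left(-21\right) \left(-25\right)\right)\right) = 16560 - \left(132 - 28875\right) = 16560 - -28743 = 16560 + 28743 = 45303$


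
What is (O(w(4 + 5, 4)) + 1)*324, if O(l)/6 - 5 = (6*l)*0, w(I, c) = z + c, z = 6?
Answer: 10044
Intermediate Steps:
w(I, c) = 6 + c
O(l) = 30 (O(l) = 30 + 6*((6*l)*0) = 30 + 6*0 = 30 + 0 = 30)
(O(w(4 + 5, 4)) + 1)*324 = (30 + 1)*324 = 31*324 = 10044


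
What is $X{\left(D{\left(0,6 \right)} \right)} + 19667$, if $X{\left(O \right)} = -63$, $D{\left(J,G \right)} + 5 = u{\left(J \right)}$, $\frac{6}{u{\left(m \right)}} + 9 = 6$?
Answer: $19604$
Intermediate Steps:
$u{\left(m \right)} = -2$ ($u{\left(m \right)} = \frac{6}{-9 + 6} = \frac{6}{-3} = 6 \left(- \frac{1}{3}\right) = -2$)
$D{\left(J,G \right)} = -7$ ($D{\left(J,G \right)} = -5 - 2 = -7$)
$X{\left(D{\left(0,6 \right)} \right)} + 19667 = -63 + 19667 = 19604$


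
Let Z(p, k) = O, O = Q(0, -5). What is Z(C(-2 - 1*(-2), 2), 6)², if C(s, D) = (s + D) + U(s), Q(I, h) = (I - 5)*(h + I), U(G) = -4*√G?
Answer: 625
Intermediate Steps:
Q(I, h) = (-5 + I)*(I + h)
O = 25 (O = 0² - 5*0 - 5*(-5) + 0*(-5) = 0 + 0 + 25 + 0 = 25)
C(s, D) = D + s - 4*√s (C(s, D) = (s + D) - 4*√s = (D + s) - 4*√s = D + s - 4*√s)
Z(p, k) = 25
Z(C(-2 - 1*(-2), 2), 6)² = 25² = 625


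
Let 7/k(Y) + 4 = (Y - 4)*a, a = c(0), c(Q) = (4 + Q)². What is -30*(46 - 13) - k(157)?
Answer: -2419567/2444 ≈ -990.00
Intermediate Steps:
a = 16 (a = (4 + 0)² = 4² = 16)
k(Y) = 7/(-68 + 16*Y) (k(Y) = 7/(-4 + (Y - 4)*16) = 7/(-4 + (-4 + Y)*16) = 7/(-4 + (-64 + 16*Y)) = 7/(-68 + 16*Y))
-30*(46 - 13) - k(157) = -30*(46 - 13) - 7/(4*(-17 + 4*157)) = -30*33 - 7/(4*(-17 + 628)) = -990 - 7/(4*611) = -990 - 1*7/2444 = -990 - 7/2444 = -2419567/2444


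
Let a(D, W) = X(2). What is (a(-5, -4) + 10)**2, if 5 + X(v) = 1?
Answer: 36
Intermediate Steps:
X(v) = -4 (X(v) = -5 + 1 = -4)
a(D, W) = -4
(a(-5, -4) + 10)**2 = (-4 + 10)**2 = 6**2 = 36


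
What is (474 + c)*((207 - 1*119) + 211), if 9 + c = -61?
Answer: 120796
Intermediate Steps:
c = -70 (c = -9 - 61 = -70)
(474 + c)*((207 - 1*119) + 211) = (474 - 70)*((207 - 1*119) + 211) = 404*((207 - 119) + 211) = 404*(88 + 211) = 404*299 = 120796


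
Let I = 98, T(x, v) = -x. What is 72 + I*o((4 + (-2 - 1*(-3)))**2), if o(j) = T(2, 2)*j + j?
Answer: -2378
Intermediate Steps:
o(j) = -j (o(j) = (-1*2)*j + j = -2*j + j = -j)
72 + I*o((4 + (-2 - 1*(-3)))**2) = 72 + 98*(-(4 + (-2 - 1*(-3)))**2) = 72 + 98*(-(4 + (-2 + 3))**2) = 72 + 98*(-(4 + 1)**2) = 72 + 98*(-1*5**2) = 72 + 98*(-1*25) = 72 + 98*(-25) = 72 - 2450 = -2378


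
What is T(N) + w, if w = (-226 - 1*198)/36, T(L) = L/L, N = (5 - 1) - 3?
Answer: -97/9 ≈ -10.778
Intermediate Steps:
N = 1 (N = 4 - 3 = 1)
T(L) = 1
w = -106/9 (w = (-226 - 198)*(1/36) = -424*1/36 = -106/9 ≈ -11.778)
T(N) + w = 1 - 106/9 = -97/9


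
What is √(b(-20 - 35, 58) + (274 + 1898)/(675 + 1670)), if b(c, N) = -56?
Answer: 2*I*√75713015/2345 ≈ 7.4212*I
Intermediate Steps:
√(b(-20 - 35, 58) + (274 + 1898)/(675 + 1670)) = √(-56 + (274 + 1898)/(675 + 1670)) = √(-56 + 2172/2345) = √(-129148/2345) = 2*I*√75713015/2345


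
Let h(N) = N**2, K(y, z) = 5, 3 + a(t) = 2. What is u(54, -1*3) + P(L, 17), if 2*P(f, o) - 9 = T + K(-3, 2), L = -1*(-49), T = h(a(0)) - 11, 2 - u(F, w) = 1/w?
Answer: 13/3 ≈ 4.3333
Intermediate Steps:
a(t) = -1 (a(t) = -3 + 2 = -1)
u(F, w) = 2 - 1/w
T = -10 (T = (-1)**2 - 11 = 1 - 11 = -10)
L = 49
P(f, o) = 2 (P(f, o) = 9/2 + (-10 + 5)/2 = 9/2 + (1/2)*(-5) = 9/2 - 5/2 = 2)
u(54, -1*3) + P(L, 17) = (2 - 1/((-1*3))) + 2 = (2 - 1/(-3)) + 2 = (2 - 1*(-1/3)) + 2 = (2 + 1/3) + 2 = 7/3 + 2 = 13/3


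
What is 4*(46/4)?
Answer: 46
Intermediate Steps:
4*(46/4) = 4*(46*(1/4)) = 4*(23/2) = 46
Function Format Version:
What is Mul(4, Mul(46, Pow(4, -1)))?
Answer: 46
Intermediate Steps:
Mul(4, Mul(46, Pow(4, -1))) = Mul(4, Mul(46, Rational(1, 4))) = Mul(4, Rational(23, 2)) = 46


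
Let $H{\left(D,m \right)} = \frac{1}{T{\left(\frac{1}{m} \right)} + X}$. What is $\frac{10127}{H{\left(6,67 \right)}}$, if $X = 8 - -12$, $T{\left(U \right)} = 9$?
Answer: $293683$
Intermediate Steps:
$X = 20$ ($X = 8 + 12 = 20$)
$H{\left(D,m \right)} = \frac{1}{29}$ ($H{\left(D,m \right)} = \frac{1}{9 + 20} = \frac{1}{29}$)
$\frac{10127}{H{\left(6,67 \right)}} = 10127 \frac{1}{\frac{1}{29}} = 10127 \cdot 29 = 293683$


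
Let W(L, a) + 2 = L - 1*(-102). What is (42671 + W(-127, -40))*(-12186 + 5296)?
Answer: -293817160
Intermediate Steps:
W(L, a) = 100 + L (W(L, a) = -2 + (L - 1*(-102)) = -2 + (L + 102) = -2 + (102 + L) = 100 + L)
(42671 + W(-127, -40))*(-12186 + 5296) = (42671 + (100 - 127))*(-12186 + 5296) = (42671 - 27)*(-6890) = 42644*(-6890) = -293817160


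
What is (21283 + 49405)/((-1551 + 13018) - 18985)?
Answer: -35344/3759 ≈ -9.4025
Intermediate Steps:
(21283 + 49405)/((-1551 + 13018) - 18985) = 70688/(11467 - 18985) = 70688/(-7518) = 70688*(-1/7518) = -35344/3759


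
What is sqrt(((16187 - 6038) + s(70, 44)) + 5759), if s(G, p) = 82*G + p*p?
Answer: 4*sqrt(1474) ≈ 153.57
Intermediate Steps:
s(G, p) = p**2 + 82*G (s(G, p) = 82*G + p**2 = p**2 + 82*G)
sqrt(((16187 - 6038) + s(70, 44)) + 5759) = sqrt(((16187 - 6038) + (44**2 + 82*70)) + 5759) = sqrt((10149 + (1936 + 5740)) + 5759) = sqrt((10149 + 7676) + 5759) = sqrt(17825 + 5759) = sqrt(23584) = 4*sqrt(1474)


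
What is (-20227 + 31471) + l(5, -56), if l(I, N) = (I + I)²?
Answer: 11344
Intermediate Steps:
l(I, N) = 4*I² (l(I, N) = (2*I)² = 4*I²)
(-20227 + 31471) + l(5, -56) = (-20227 + 31471) + 4*5² = 11244 + 4*25 = 11244 + 100 = 11344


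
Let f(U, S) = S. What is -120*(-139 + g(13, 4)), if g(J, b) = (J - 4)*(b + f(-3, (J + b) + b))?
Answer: -10320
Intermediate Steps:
g(J, b) = (-4 + J)*(J + 3*b) (g(J, b) = (J - 4)*(b + ((J + b) + b)) = (-4 + J)*(b + (J + 2*b)) = (-4 + J)*(J + 3*b))
-120*(-139 + g(13, 4)) = -120*(-139 + (13² - 12*4 - 4*13 + 3*13*4)) = -120*(-139 + (169 - 48 - 52 + 156)) = -120*(-139 + 225) = -120*86 = -10320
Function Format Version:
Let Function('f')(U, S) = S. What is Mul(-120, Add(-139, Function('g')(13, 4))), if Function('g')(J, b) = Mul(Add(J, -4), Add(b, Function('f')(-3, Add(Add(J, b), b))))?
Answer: -10320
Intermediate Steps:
Function('g')(J, b) = Mul(Add(-4, J), Add(J, Mul(3, b))) (Function('g')(J, b) = Mul(Add(J, -4), Add(b, Add(Add(J, b), b))) = Mul(Add(-4, J), Add(b, Add(J, Mul(2, b)))) = Mul(Add(-4, J), Add(J, Mul(3, b))))
Mul(-120, Add(-139, Function('g')(13, 4))) = Mul(-120, Add(-139, Add(Pow(13, 2), Mul(-12, 4), Mul(-4, 13), Mul(3, 13, 4)))) = Mul(-120, Add(-139, Add(169, -48, -52, 156))) = Mul(-120, Add(-139, 225)) = Mul(-120, 86) = -10320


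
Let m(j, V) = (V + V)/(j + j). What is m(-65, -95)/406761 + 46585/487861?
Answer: 22395069524/234523342443 ≈ 0.095492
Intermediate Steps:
m(j, V) = V/j (m(j, V) = (2*V)/((2*j)) = (2*V)*(1/(2*j)) = V/j)
m(-65, -95)/406761 + 46585/487861 = -95/(-65)/406761 + 46585/487861 = -95*(-1/65)*(1/406761) + 46585*(1/487861) = (19/13)*(1/406761) + 4235/44351 = 19/5287893 + 4235/44351 = 22395069524/234523342443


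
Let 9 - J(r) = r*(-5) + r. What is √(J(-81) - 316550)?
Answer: I*√316865 ≈ 562.91*I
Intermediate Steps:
J(r) = 9 + 4*r (J(r) = 9 - (r*(-5) + r) = 9 - (-5*r + r) = 9 - (-4)*r = 9 + 4*r)
√(J(-81) - 316550) = √((9 + 4*(-81)) - 316550) = √((9 - 324) - 316550) = √(-315 - 316550) = √(-316865) = I*√316865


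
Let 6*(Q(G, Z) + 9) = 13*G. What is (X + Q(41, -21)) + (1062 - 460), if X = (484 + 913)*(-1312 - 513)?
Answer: -15293059/6 ≈ -2.5488e+6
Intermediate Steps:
X = -2549525 (X = 1397*(-1825) = -2549525)
Q(G, Z) = -9 + 13*G/6 (Q(G, Z) = -9 + (13*G)/6 = -9 + 13*G/6)
(X + Q(41, -21)) + (1062 - 460) = (-2549525 + (-9 + (13/6)*41)) + (1062 - 460) = (-2549525 + (-9 + 533/6)) + 602 = (-2549525 + 479/6) + 602 = -15296671/6 + 602 = -15293059/6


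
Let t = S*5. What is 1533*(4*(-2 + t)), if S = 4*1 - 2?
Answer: 49056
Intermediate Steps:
S = 2 (S = 4 - 2 = 2)
t = 10 (t = 2*5 = 10)
1533*(4*(-2 + t)) = 1533*(4*(-2 + 10)) = 1533*(4*8) = 1533*32 = 49056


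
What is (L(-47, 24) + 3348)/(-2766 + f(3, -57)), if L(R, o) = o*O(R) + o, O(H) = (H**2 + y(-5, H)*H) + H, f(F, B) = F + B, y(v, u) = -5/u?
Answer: -919/47 ≈ -19.553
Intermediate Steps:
f(F, B) = B + F
O(H) = -5 + H + H**2 (O(H) = (H**2 + (-5/H)*H) + H = (H**2 - 5) + H = (-5 + H**2) + H = -5 + H + H**2)
L(R, o) = o + o*(-5 + R*(1 + R)) (L(R, o) = o*(-5 + R*(1 + R)) + o = o + o*(-5 + R*(1 + R)))
(L(-47, 24) + 3348)/(-2766 + f(3, -57)) = (24*(-4 - 47*(1 - 47)) + 3348)/(-2766 + (-57 + 3)) = (24*(-4 - 47*(-46)) + 3348)/(-2766 - 54) = (24*(-4 + 2162) + 3348)/(-2820) = (24*2158 + 3348)*(-1/2820) = (51792 + 3348)*(-1/2820) = 55140*(-1/2820) = -919/47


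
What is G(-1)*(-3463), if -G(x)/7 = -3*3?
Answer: -218169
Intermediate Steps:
G(x) = 63 (G(x) = -(-21)*3 = -7*(-9) = 63)
G(-1)*(-3463) = 63*(-3463) = -218169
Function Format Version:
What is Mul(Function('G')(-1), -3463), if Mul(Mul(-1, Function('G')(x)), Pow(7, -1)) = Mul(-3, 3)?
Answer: -218169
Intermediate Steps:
Function('G')(x) = 63 (Function('G')(x) = Mul(-7, Mul(-3, 3)) = Mul(-7, -9) = 63)
Mul(Function('G')(-1), -3463) = Mul(63, -3463) = -218169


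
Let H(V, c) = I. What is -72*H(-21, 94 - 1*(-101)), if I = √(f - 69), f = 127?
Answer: -72*√58 ≈ -548.34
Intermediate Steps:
I = √58 (I = √(127 - 69) = √58 ≈ 7.6158)
H(V, c) = √58
-72*H(-21, 94 - 1*(-101)) = -72*√58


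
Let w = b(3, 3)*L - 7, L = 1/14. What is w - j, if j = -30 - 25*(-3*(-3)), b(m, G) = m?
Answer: 3475/14 ≈ 248.21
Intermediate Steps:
L = 1/14 ≈ 0.071429
j = -255 (j = -30 - 225 = -255)
w = -95/14 (w = 3*(1/14) - 7 = 3/14 - 7 = -95/14 ≈ -6.7857)
w - j = -95/14 - 1*(-255) = -95/14 + 255 = 3475/14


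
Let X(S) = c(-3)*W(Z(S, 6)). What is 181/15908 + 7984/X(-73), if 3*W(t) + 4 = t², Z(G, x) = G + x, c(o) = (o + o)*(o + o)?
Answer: 34187723/214042140 ≈ 0.15972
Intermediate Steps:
c(o) = 4*o² (c(o) = (2*o)*(2*o) = 4*o²)
W(t) = -4/3 + t²/3
X(S) = -48 + 12*(6 + S)² (X(S) = (4*(-3)²)*(-4/3 + (S + 6)²/3) = (4*9)*(-4/3 + (6 + S)²/3) = 36*(-4/3 + (6 + S)²/3) = -48 + 12*(6 + S)²)
181/15908 + 7984/X(-73) = 181/15908 + 7984/(-48 + 12*(6 - 73)²) = 181*(1/15908) + 7984/(-48 + 12*(-67)²) = 181/15908 + 7984/(-48 + 12*4489) = 181/15908 + 7984/(-48 + 53868) = 181/15908 + 7984/53820 = 181/15908 + 7984*(1/53820) = 181/15908 + 1996/13455 = 34187723/214042140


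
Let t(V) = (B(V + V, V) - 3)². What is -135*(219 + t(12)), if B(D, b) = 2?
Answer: -29700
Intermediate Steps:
t(V) = 1 (t(V) = (2 - 3)² = (-1)² = 1)
-135*(219 + t(12)) = -135*(219 + 1) = -135*220 = -29700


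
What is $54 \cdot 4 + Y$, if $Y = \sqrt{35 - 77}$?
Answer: $216 + i \sqrt{42} \approx 216.0 + 6.4807 i$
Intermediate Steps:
$Y = i \sqrt{42}$ ($Y = \sqrt{-42} = i \sqrt{42} \approx 6.4807 i$)
$54 \cdot 4 + Y = 54 \cdot 4 + i \sqrt{42} = 216 + i \sqrt{42}$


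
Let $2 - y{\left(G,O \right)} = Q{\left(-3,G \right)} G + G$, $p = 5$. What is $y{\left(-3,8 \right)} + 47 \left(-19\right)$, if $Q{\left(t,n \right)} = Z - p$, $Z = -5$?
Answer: $-918$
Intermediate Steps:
$Q{\left(t,n \right)} = -10$ ($Q{\left(t,n \right)} = -5 - 5 = -10$)
$y{\left(G,O \right)} = 2 + 9 G$ ($y{\left(G,O \right)} = 2 - \left(- 10 G + G\right) = 2 - - 9 G = 2 + 9 G$)
$y{\left(-3,8 \right)} + 47 \left(-19\right) = \left(2 + 9 \left(-3\right)\right) + 47 \left(-19\right) = \left(2 - 27\right) - 893 = -25 - 893 = -918$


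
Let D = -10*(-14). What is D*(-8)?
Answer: -1120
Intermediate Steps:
D = 140
D*(-8) = 140*(-8) = -1120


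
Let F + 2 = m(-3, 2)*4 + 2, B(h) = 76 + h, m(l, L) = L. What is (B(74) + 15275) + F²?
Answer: 15489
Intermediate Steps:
F = 8 (F = -2 + (2*4 + 2) = -2 + (8 + 2) = -2 + 10 = 8)
(B(74) + 15275) + F² = ((76 + 74) + 15275) + 8² = (150 + 15275) + 64 = 15425 + 64 = 15489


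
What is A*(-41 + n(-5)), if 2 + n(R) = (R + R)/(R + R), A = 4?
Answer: -168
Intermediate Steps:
n(R) = -1 (n(R) = -2 + (R + R)/(R + R) = -2 + (2*R)/((2*R)) = -2 + (2*R)*(1/(2*R)) = -2 + 1 = -1)
A*(-41 + n(-5)) = 4*(-41 - 1) = 4*(-42) = -168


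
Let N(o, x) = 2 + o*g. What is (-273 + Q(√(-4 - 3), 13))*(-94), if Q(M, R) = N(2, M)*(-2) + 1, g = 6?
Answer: 28200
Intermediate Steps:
N(o, x) = 2 + 6*o (N(o, x) = 2 + o*6 = 2 + 6*o)
Q(M, R) = -27 (Q(M, R) = (2 + 6*2)*(-2) + 1 = (2 + 12)*(-2) + 1 = 14*(-2) + 1 = -28 + 1 = -27)
(-273 + Q(√(-4 - 3), 13))*(-94) = (-273 - 27)*(-94) = -300*(-94) = 28200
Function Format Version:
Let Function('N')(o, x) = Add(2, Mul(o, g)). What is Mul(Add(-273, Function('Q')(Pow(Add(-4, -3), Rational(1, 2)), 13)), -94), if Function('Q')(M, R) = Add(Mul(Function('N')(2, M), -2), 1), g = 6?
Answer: 28200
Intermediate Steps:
Function('N')(o, x) = Add(2, Mul(6, o)) (Function('N')(o, x) = Add(2, Mul(o, 6)) = Add(2, Mul(6, o)))
Function('Q')(M, R) = -27 (Function('Q')(M, R) = Add(Mul(Add(2, Mul(6, 2)), -2), 1) = Add(Mul(Add(2, 12), -2), 1) = Add(Mul(14, -2), 1) = Add(-28, 1) = -27)
Mul(Add(-273, Function('Q')(Pow(Add(-4, -3), Rational(1, 2)), 13)), -94) = Mul(Add(-273, -27), -94) = Mul(-300, -94) = 28200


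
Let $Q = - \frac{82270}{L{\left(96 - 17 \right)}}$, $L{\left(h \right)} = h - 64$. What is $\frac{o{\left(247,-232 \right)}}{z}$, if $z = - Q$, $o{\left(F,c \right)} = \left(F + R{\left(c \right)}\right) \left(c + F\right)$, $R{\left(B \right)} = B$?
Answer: $\frac{675}{16454} \approx 0.041023$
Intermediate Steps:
$L{\left(h \right)} = -64 + h$
$o{\left(F,c \right)} = \left(F + c\right)^{2}$ ($o{\left(F,c \right)} = \left(F + c\right) \left(c + F\right) = \left(F + c\right) \left(F + c\right) = \left(F + c\right)^{2}$)
$Q = - \frac{16454}{3}$ ($Q = - \frac{82270}{-64 + \left(96 - 17\right)} = - \frac{82270}{-64 + 79} = - \frac{82270}{15} = \left(-82270\right) \frac{1}{15} = - \frac{16454}{3} \approx -5484.7$)
$z = \frac{16454}{3}$ ($z = \left(-1\right) \left(- \frac{16454}{3}\right) = \frac{16454}{3} \approx 5484.7$)
$\frac{o{\left(247,-232 \right)}}{z} = \frac{247^{2} + \left(-232\right)^{2} + 2 \cdot 247 \left(-232\right)}{\frac{16454}{3}} = \left(61009 + 53824 - 114608\right) \frac{3}{16454} = 225 \cdot \frac{3}{16454} = \frac{675}{16454}$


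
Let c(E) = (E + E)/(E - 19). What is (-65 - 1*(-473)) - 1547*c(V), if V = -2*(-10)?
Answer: -61472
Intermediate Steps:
V = 20
c(E) = 2*E/(-19 + E) (c(E) = (2*E)/(-19 + E) = 2*E/(-19 + E))
(-65 - 1*(-473)) - 1547*c(V) = (-65 - 1*(-473)) - 3094*20/(-19 + 20) = (-65 + 473) - 3094*20/1 = 408 - 3094*20 = 408 - 1547*40 = 408 - 61880 = -61472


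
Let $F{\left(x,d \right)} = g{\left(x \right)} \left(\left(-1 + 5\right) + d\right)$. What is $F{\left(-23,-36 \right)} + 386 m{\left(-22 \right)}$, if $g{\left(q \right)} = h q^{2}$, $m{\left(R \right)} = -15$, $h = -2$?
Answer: $28066$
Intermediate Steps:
$g{\left(q \right)} = - 2 q^{2}$
$F{\left(x,d \right)} = - 2 x^{2} \left(4 + d\right)$ ($F{\left(x,d \right)} = - 2 x^{2} \left(\left(-1 + 5\right) + d\right) = - 2 x^{2} \left(4 + d\right)$)
$F{\left(-23,-36 \right)} + 386 m{\left(-22 \right)} = 2 \left(-23\right)^{2} \left(-4 - -36\right) + 386 \left(-15\right) = 2 \cdot 529 \left(-4 + 36\right) - 5790 = 2 \cdot 529 \cdot 32 - 5790 = 33856 - 5790 = 28066$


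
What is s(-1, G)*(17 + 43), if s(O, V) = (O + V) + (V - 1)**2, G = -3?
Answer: 720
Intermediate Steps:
s(O, V) = O + V + (-1 + V)**2 (s(O, V) = (O + V) + (-1 + V)**2 = O + V + (-1 + V)**2)
s(-1, G)*(17 + 43) = (-1 - 3 + (-1 - 3)**2)*(17 + 43) = (-1 - 3 + (-4)**2)*60 = (-1 - 3 + 16)*60 = 12*60 = 720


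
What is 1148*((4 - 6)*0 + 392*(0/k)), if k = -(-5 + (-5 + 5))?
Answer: 0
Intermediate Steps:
k = 5 (k = -(-5 + 0) = -1*(-5) = 5)
1148*((4 - 6)*0 + 392*(0/k)) = 1148*((4 - 6)*0 + 392*(0/5)) = 1148*(-2*0 + 392*(0*(1/5))) = 1148*(0 + 392*0) = 1148*(0 + 0) = 1148*0 = 0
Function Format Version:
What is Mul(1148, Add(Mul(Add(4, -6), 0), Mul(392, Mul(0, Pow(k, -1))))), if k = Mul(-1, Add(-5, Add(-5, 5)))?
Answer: 0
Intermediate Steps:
k = 5 (k = Mul(-1, Add(-5, 0)) = Mul(-1, -5) = 5)
Mul(1148, Add(Mul(Add(4, -6), 0), Mul(392, Mul(0, Pow(k, -1))))) = Mul(1148, Add(Mul(Add(4, -6), 0), Mul(392, Mul(0, Pow(5, -1))))) = Mul(1148, Add(Mul(-2, 0), Mul(392, Mul(0, Rational(1, 5))))) = Mul(1148, Add(0, Mul(392, 0))) = Mul(1148, Add(0, 0)) = Mul(1148, 0) = 0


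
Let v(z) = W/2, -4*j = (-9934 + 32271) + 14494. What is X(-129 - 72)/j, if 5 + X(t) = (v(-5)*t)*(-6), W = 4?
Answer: -9628/36831 ≈ -0.26141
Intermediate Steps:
j = -36831/4 (j = -((-9934 + 32271) + 14494)/4 = -(22337 + 14494)/4 = -¼*36831 = -36831/4 ≈ -9207.8)
v(z) = 2 (v(z) = 4/2 = 4*(½) = 2)
X(t) = -5 - 12*t (X(t) = -5 + (2*t)*(-6) = -5 - 12*t)
X(-129 - 72)/j = (-5 - 12*(-129 - 72))/(-36831/4) = (-5 - 12*(-201))*(-4/36831) = (-5 + 2412)*(-4/36831) = 2407*(-4/36831) = -9628/36831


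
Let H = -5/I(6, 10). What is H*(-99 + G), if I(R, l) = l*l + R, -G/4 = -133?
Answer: -2165/106 ≈ -20.425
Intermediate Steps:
G = 532 (G = -4*(-133) = 532)
I(R, l) = R + l**2 (I(R, l) = l**2 + R = R + l**2)
H = -5/106 (H = -5/(6 + 10**2) = -5/(6 + 100) = -5/106 ≈ -0.047170)
H*(-99 + G) = -5*(-99 + 532)/106 = -5/106*433 = -2165/106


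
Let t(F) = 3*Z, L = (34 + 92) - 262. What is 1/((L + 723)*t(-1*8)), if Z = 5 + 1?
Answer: 1/10566 ≈ 9.4643e-5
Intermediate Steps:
Z = 6
L = -136 (L = 126 - 262 = -136)
t(F) = 18 (t(F) = 3*6 = 18)
1/((L + 723)*t(-1*8)) = 1/((-136 + 723)*18) = (1/18)/587 = (1/587)*(1/18) = 1/10566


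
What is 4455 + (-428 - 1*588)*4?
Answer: 391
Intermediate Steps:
4455 + (-428 - 1*588)*4 = 4455 + (-428 - 588)*4 = 4455 - 1016*4 = 4455 - 4064 = 391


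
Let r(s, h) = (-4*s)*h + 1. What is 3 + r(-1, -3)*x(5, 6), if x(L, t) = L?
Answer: -52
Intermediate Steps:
r(s, h) = 1 - 4*h*s (r(s, h) = -4*h*s + 1 = 1 - 4*h*s)
3 + r(-1, -3)*x(5, 6) = 3 + (1 - 4*(-3)*(-1))*5 = 3 + (1 - 12)*5 = 3 - 11*5 = 3 - 55 = -52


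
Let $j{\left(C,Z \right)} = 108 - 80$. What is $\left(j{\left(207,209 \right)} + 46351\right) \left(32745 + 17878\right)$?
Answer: $2347844117$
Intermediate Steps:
$j{\left(C,Z \right)} = 28$
$\left(j{\left(207,209 \right)} + 46351\right) \left(32745 + 17878\right) = \left(28 + 46351\right) \left(32745 + 17878\right) = 46379 \cdot 50623 = 2347844117$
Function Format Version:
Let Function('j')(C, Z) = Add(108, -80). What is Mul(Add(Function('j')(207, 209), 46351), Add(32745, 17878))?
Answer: 2347844117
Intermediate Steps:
Function('j')(C, Z) = 28
Mul(Add(Function('j')(207, 209), 46351), Add(32745, 17878)) = Mul(Add(28, 46351), Add(32745, 17878)) = Mul(46379, 50623) = 2347844117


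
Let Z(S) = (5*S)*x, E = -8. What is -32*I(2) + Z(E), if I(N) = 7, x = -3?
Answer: -104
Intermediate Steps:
Z(S) = -15*S (Z(S) = (5*S)*(-3) = -15*S)
-32*I(2) + Z(E) = -32*7 - 15*(-8) = -224 + 120 = -104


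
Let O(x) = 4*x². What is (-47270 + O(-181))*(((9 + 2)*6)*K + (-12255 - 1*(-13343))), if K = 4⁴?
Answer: 1506591616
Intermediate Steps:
K = 256
(-47270 + O(-181))*(((9 + 2)*6)*K + (-12255 - 1*(-13343))) = (-47270 + 4*(-181)²)*(((9 + 2)*6)*256 + (-12255 - 1*(-13343))) = (-47270 + 4*32761)*((11*6)*256 + (-12255 + 13343)) = (-47270 + 131044)*(66*256 + 1088) = 83774*(16896 + 1088) = 83774*17984 = 1506591616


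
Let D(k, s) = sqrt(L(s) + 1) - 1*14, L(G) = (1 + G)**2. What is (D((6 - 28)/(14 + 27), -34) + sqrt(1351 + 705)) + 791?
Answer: 777 + sqrt(1090) + 2*sqrt(514) ≈ 855.36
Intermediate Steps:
D(k, s) = -14 + sqrt(1 + (1 + s)**2) (D(k, s) = sqrt((1 + s)**2 + 1) - 1*14 = sqrt(1 + (1 + s)**2) - 14 = -14 + sqrt(1 + (1 + s)**2))
(D((6 - 28)/(14 + 27), -34) + sqrt(1351 + 705)) + 791 = ((-14 + sqrt(1 + (1 - 34)**2)) + sqrt(1351 + 705)) + 791 = ((-14 + sqrt(1 + (-33)**2)) + sqrt(2056)) + 791 = ((-14 + sqrt(1 + 1089)) + 2*sqrt(514)) + 791 = ((-14 + sqrt(1090)) + 2*sqrt(514)) + 791 = (-14 + sqrt(1090) + 2*sqrt(514)) + 791 = 777 + sqrt(1090) + 2*sqrt(514)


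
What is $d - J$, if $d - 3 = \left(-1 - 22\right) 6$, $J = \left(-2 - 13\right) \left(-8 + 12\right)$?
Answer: $-75$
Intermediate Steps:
$J = -60$ ($J = \left(-15\right) 4 = -60$)
$d = -135$ ($d = 3 + \left(-1 - 22\right) 6 = 3 - 138 = -135$)
$d - J = -135 - -60 = -135 + 60 = -75$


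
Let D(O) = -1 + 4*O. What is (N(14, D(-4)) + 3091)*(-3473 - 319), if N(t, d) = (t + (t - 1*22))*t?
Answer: -12039600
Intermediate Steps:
N(t, d) = t*(-22 + 2*t) (N(t, d) = (t + (t - 22))*t = (t + (-22 + t))*t = (-22 + 2*t)*t = t*(-22 + 2*t))
(N(14, D(-4)) + 3091)*(-3473 - 319) = (2*14*(-11 + 14) + 3091)*(-3473 - 319) = (2*14*3 + 3091)*(-3792) = (84 + 3091)*(-3792) = 3175*(-3792) = -12039600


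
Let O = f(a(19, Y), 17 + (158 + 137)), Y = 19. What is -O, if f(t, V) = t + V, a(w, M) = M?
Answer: -331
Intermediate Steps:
f(t, V) = V + t
O = 331 (O = (17 + (158 + 137)) + 19 = (17 + 295) + 19 = 312 + 19 = 331)
-O = -1*331 = -331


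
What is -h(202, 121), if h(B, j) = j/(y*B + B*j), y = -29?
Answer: -121/18584 ≈ -0.0065110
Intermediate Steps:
h(B, j) = j/(-29*B + B*j)
-h(202, 121) = -121/(202*(-29 + 121)) = -121/(202*92) = -1*121/18584 = -121/18584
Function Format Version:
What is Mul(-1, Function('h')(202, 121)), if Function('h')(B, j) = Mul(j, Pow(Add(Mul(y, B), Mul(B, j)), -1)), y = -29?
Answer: Rational(-121, 18584) ≈ -0.0065110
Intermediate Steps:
Function('h')(B, j) = Mul(j, Pow(Add(Mul(-29, B), Mul(B, j)), -1))
Mul(-1, Function('h')(202, 121)) = Mul(-1, Mul(121, Pow(202, -1), Pow(Add(-29, 121), -1))) = Mul(-1, Mul(121, Rational(1, 202), Pow(92, -1))) = Mul(-1, Mul(121, Rational(1, 202), Rational(1, 92))) = Mul(-1, Rational(121, 18584)) = Rational(-121, 18584)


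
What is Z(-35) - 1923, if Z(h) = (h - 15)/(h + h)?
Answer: -13456/7 ≈ -1922.3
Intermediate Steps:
Z(h) = (-15 + h)/(2*h) (Z(h) = (-15 + h)/((2*h)) = (-15 + h)*(1/(2*h)) = (-15 + h)/(2*h))
Z(-35) - 1923 = (1/2)*(-15 - 35)/(-35) - 1923 = (1/2)*(-1/35)*(-50) - 1923 = 5/7 - 1923 = -13456/7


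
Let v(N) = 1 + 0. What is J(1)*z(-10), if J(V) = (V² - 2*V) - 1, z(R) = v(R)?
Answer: -2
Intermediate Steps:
v(N) = 1
z(R) = 1
J(V) = -1 + V² - 2*V
J(1)*z(-10) = (-1 + 1² - 2*1)*1 = (-1 + 1 - 2)*1 = -2*1 = -2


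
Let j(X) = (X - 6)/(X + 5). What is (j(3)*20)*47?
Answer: -705/2 ≈ -352.50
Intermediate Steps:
j(X) = (-6 + X)/(5 + X)
(j(3)*20)*47 = (((-6 + 3)/(5 + 3))*20)*47 = ((-3/8)*20)*47 = (((1/8)*(-3))*20)*47 = -3/8*20*47 = -15/2*47 = -705/2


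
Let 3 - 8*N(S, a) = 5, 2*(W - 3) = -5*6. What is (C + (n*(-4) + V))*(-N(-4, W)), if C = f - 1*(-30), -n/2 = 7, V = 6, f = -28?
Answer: 16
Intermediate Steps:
n = -14 (n = -2*7 = -14)
W = -12 (W = 3 + (-5*6)/2 = 3 + (1/2)*(-30) = 3 - 15 = -12)
N(S, a) = -1/4 (N(S, a) = 3/8 - 1/8*5 = 3/8 - 5/8 = -1/4)
C = 2 (C = -28 - 1*(-30) = -28 + 30 = 2)
(C + (n*(-4) + V))*(-N(-4, W)) = (2 + (-14*(-4) + 6))*(-1*(-1/4)) = (2 + (56 + 6))*(1/4) = (2 + 62)*(1/4) = 64*(1/4) = 16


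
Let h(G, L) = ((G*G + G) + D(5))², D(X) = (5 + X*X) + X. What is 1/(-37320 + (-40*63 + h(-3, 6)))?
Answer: -1/38159 ≈ -2.6206e-5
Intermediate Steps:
D(X) = 5 + X + X² (D(X) = (5 + X²) + X = 5 + X + X²)
h(G, L) = (35 + G + G²)² (h(G, L) = ((G*G + G) + (5 + 5 + 5²))² = ((G² + G) + (5 + 5 + 25))² = ((G + G²) + 35)² = (35 + G + G²)²)
1/(-37320 + (-40*63 + h(-3, 6))) = 1/(-37320 + (-40*63 + (35 - 3 + (-3)²)²)) = 1/(-37320 + (-2520 + (35 - 3 + 9)²)) = 1/(-37320 + (-2520 + 41²)) = 1/(-37320 + (-2520 + 1681)) = 1/(-37320 - 839) = 1/(-38159) = -1/38159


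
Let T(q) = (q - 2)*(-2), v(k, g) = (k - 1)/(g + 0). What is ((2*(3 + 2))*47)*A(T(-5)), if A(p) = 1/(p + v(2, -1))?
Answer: 470/13 ≈ 36.154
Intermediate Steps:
v(k, g) = (-1 + k)/g
T(q) = 4 - 2*q (T(q) = (-2 + q)*(-2) = 4 - 2*q)
A(p) = 1/(-1 + p) (A(p) = 1/(p + (-1 + 2)/(-1)) = 1/(p - 1*1) = 1/(p - 1) = 1/(-1 + p))
((2*(3 + 2))*47)*A(T(-5)) = ((2*(3 + 2))*47)/(-1 + (4 - 2*(-5))) = ((2*5)*47)/(-1 + (4 + 10)) = (10*47)/(-1 + 14) = 470/13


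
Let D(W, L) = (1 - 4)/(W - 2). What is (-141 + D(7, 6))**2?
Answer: 501264/25 ≈ 20051.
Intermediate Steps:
D(W, L) = -3/(-2 + W)
(-141 + D(7, 6))**2 = (-141 - 3/(-2 + 7))**2 = (-141 - 3/5)**2 = (-708/5)**2 = 501264/25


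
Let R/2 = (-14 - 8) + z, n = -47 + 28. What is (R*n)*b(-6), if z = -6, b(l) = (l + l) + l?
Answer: -19152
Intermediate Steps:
b(l) = 3*l (b(l) = 2*l + l = 3*l)
n = -19
R = -56 (R = 2*((-14 - 8) - 6) = 2*(-22 - 6) = 2*(-28) = -56)
(R*n)*b(-6) = (-56*(-19))*(3*(-6)) = 1064*(-18) = -19152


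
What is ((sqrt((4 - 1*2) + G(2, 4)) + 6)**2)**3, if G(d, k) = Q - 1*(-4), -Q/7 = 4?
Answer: (6 + I*sqrt(22))**6 ≈ -1.3031e+5 - 1.4522e+5*I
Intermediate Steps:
Q = -28 (Q = -7*4 = -28)
G(d, k) = -24 (G(d, k) = -28 - 1*(-4) = -28 + 4 = -24)
((sqrt((4 - 1*2) + G(2, 4)) + 6)**2)**3 = ((sqrt((4 - 1*2) - 24) + 6)**2)**3 = ((sqrt((4 - 2) - 24) + 6)**2)**3 = ((sqrt(2 - 24) + 6)**2)**3 = ((sqrt(-22) + 6)**2)**3 = ((I*sqrt(22) + 6)**2)**3 = ((6 + I*sqrt(22))**2)**3 = (6 + I*sqrt(22))**6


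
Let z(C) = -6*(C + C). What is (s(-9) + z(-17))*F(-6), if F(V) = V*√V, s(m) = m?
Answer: -1170*I*√6 ≈ -2865.9*I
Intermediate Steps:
z(C) = -12*C
F(V) = V^(3/2)
(s(-9) + z(-17))*F(-6) = (-9 - 12*(-17))*(-6)^(3/2) = (-9 + 204)*(-6*I*√6) = 195*(-6*I*√6) = -1170*I*√6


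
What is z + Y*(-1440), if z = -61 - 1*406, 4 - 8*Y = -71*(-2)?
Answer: 24373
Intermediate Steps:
Y = -69/4 (Y = ½ - (-71)*(-2)/8 = ½ - ⅛*142 = ½ - 71/4 = -69/4 ≈ -17.250)
z = -467 (z = -61 - 406 = -467)
z + Y*(-1440) = -467 - 69/4*(-1440) = -467 + 24840 = 24373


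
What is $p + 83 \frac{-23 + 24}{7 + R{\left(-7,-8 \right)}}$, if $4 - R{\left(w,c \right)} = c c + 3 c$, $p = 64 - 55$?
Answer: $\frac{178}{29} \approx 6.1379$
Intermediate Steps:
$p = 9$
$R{\left(w,c \right)} = 4 - c^{2} - 3 c$ ($R{\left(w,c \right)} = 4 - \left(c c + 3 c\right) = 4 - \left(c^{2} + 3 c\right) = 4 - c^{2} - 3 c$)
$p + 83 \frac{-23 + 24}{7 + R{\left(-7,-8 \right)}} = 9 + 83 \frac{-23 + 24}{7 - 36} = 9 + 83 \cdot 1 \frac{1}{7 + \left(4 - 64 + 24\right)} = 9 + 83 \cdot 1 \frac{1}{7 - 36} = 9 + 83 \cdot 1 \frac{1}{-29} = 9 + 83 \cdot 1 \left(- \frac{1}{29}\right) = 9 + 83 \left(- \frac{1}{29}\right) = 9 - \frac{83}{29} = \frac{178}{29}$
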